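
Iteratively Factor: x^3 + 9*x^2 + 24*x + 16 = (x + 4)*(x^2 + 5*x + 4) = (x + 1)*(x + 4)*(x + 4)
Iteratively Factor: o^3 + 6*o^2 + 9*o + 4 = (o + 1)*(o^2 + 5*o + 4) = (o + 1)^2*(o + 4)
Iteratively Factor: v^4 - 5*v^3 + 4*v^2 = (v)*(v^3 - 5*v^2 + 4*v) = v*(v - 4)*(v^2 - v) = v^2*(v - 4)*(v - 1)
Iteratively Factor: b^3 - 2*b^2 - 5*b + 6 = (b - 1)*(b^2 - b - 6) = (b - 1)*(b + 2)*(b - 3)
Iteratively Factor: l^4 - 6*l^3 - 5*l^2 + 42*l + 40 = (l - 5)*(l^3 - l^2 - 10*l - 8) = (l - 5)*(l + 2)*(l^2 - 3*l - 4) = (l - 5)*(l + 1)*(l + 2)*(l - 4)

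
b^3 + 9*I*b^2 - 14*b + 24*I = (b - I)*(b + 4*I)*(b + 6*I)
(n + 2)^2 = n^2 + 4*n + 4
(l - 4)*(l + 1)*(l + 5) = l^3 + 2*l^2 - 19*l - 20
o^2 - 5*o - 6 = (o - 6)*(o + 1)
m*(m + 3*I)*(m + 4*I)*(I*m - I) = I*m^4 - 7*m^3 - I*m^3 + 7*m^2 - 12*I*m^2 + 12*I*m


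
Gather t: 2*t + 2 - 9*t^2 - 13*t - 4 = -9*t^2 - 11*t - 2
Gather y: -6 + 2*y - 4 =2*y - 10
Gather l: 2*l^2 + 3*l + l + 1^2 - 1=2*l^2 + 4*l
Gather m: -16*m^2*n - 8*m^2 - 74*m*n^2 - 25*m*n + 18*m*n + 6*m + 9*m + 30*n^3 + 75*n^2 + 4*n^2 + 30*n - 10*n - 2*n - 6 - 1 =m^2*(-16*n - 8) + m*(-74*n^2 - 7*n + 15) + 30*n^3 + 79*n^2 + 18*n - 7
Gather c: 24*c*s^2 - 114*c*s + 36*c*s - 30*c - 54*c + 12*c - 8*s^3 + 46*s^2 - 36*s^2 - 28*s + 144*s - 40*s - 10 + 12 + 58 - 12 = c*(24*s^2 - 78*s - 72) - 8*s^3 + 10*s^2 + 76*s + 48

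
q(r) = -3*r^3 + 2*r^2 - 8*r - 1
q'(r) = -9*r^2 + 4*r - 8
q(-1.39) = 22.04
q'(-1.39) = -30.95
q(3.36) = -119.10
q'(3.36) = -96.17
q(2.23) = -42.16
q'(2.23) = -43.84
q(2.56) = -58.70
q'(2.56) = -56.74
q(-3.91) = 240.19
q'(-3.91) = -161.23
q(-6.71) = 1049.06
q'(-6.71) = -440.06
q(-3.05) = 127.12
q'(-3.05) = -103.92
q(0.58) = -5.55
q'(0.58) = -8.71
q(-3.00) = 122.00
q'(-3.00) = -101.00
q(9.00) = -2098.00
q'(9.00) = -701.00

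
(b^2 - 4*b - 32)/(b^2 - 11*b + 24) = (b + 4)/(b - 3)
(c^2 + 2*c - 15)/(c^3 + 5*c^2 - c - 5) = (c - 3)/(c^2 - 1)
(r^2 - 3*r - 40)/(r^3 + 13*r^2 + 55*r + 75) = (r - 8)/(r^2 + 8*r + 15)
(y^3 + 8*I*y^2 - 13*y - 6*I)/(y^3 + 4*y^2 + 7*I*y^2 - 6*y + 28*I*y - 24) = (y + I)/(y + 4)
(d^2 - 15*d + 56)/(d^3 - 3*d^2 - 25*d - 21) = (d - 8)/(d^2 + 4*d + 3)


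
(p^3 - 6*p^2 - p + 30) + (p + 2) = p^3 - 6*p^2 + 32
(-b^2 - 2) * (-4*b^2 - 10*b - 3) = 4*b^4 + 10*b^3 + 11*b^2 + 20*b + 6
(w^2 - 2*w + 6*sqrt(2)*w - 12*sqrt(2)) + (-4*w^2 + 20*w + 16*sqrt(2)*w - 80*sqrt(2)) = -3*w^2 + 18*w + 22*sqrt(2)*w - 92*sqrt(2)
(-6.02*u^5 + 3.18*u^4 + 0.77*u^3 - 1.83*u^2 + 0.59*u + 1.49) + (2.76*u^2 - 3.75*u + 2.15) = -6.02*u^5 + 3.18*u^4 + 0.77*u^3 + 0.93*u^2 - 3.16*u + 3.64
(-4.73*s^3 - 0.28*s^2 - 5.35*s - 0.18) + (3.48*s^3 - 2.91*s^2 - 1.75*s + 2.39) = -1.25*s^3 - 3.19*s^2 - 7.1*s + 2.21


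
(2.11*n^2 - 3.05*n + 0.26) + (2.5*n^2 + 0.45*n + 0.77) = 4.61*n^2 - 2.6*n + 1.03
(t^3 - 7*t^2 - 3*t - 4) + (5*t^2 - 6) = t^3 - 2*t^2 - 3*t - 10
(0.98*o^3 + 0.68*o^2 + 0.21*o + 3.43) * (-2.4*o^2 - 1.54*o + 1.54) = -2.352*o^5 - 3.1412*o^4 - 0.042*o^3 - 7.5082*o^2 - 4.9588*o + 5.2822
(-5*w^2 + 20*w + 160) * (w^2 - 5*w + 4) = -5*w^4 + 45*w^3 + 40*w^2 - 720*w + 640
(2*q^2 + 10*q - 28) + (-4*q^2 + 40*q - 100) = -2*q^2 + 50*q - 128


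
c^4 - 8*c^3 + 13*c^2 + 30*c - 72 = (c - 4)*(c - 3)^2*(c + 2)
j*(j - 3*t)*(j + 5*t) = j^3 + 2*j^2*t - 15*j*t^2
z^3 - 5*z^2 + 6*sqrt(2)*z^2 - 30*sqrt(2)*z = z*(z - 5)*(z + 6*sqrt(2))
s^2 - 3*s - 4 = (s - 4)*(s + 1)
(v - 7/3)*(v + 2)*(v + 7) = v^3 + 20*v^2/3 - 7*v - 98/3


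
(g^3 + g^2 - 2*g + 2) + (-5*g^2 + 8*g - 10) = g^3 - 4*g^2 + 6*g - 8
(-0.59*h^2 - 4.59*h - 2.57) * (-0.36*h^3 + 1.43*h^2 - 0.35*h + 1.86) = 0.2124*h^5 + 0.8087*h^4 - 5.432*h^3 - 3.166*h^2 - 7.6379*h - 4.7802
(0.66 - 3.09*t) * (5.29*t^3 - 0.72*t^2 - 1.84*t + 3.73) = -16.3461*t^4 + 5.7162*t^3 + 5.2104*t^2 - 12.7401*t + 2.4618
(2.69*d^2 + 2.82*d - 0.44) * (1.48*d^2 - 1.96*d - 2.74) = 3.9812*d^4 - 1.0988*d^3 - 13.549*d^2 - 6.8644*d + 1.2056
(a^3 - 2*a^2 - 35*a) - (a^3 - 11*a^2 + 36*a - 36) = 9*a^2 - 71*a + 36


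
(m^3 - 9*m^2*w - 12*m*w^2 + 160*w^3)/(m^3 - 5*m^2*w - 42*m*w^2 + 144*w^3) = (-m^2 + m*w + 20*w^2)/(-m^2 - 3*m*w + 18*w^2)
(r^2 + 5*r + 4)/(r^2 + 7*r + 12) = (r + 1)/(r + 3)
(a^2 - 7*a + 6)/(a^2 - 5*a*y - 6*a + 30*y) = (1 - a)/(-a + 5*y)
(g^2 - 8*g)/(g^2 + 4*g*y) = (g - 8)/(g + 4*y)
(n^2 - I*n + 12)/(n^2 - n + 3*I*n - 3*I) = (n - 4*I)/(n - 1)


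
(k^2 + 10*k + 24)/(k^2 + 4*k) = (k + 6)/k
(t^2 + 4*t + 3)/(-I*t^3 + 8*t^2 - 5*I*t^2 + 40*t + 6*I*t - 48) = I*(t^2 + 4*t + 3)/(t^3 + t^2*(5 + 8*I) + 2*t*(-3 + 20*I) - 48*I)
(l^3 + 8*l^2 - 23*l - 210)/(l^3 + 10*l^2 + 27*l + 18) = (l^2 + 2*l - 35)/(l^2 + 4*l + 3)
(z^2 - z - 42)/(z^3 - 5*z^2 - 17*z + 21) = (z + 6)/(z^2 + 2*z - 3)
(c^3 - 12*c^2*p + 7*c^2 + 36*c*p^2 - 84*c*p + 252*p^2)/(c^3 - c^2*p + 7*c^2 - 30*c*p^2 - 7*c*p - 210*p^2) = (c - 6*p)/(c + 5*p)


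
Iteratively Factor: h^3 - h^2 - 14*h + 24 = (h - 3)*(h^2 + 2*h - 8) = (h - 3)*(h - 2)*(h + 4)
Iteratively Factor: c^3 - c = (c + 1)*(c^2 - c) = (c - 1)*(c + 1)*(c)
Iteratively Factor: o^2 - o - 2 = (o - 2)*(o + 1)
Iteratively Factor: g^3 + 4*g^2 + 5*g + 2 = (g + 2)*(g^2 + 2*g + 1) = (g + 1)*(g + 2)*(g + 1)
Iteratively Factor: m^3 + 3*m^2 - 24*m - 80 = (m + 4)*(m^2 - m - 20) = (m - 5)*(m + 4)*(m + 4)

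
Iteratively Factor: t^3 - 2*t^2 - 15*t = (t + 3)*(t^2 - 5*t) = (t - 5)*(t + 3)*(t)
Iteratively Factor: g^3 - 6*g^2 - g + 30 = (g + 2)*(g^2 - 8*g + 15) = (g - 5)*(g + 2)*(g - 3)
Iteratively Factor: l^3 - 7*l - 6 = (l + 1)*(l^2 - l - 6) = (l + 1)*(l + 2)*(l - 3)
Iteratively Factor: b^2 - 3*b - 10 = (b - 5)*(b + 2)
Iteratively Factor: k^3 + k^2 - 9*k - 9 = (k + 1)*(k^2 - 9) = (k + 1)*(k + 3)*(k - 3)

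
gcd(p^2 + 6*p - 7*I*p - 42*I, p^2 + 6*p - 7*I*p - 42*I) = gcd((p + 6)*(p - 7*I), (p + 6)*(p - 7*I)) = p^2 + p*(6 - 7*I) - 42*I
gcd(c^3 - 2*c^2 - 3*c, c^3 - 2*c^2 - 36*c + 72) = 1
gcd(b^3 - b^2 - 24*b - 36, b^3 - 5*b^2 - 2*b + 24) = b + 2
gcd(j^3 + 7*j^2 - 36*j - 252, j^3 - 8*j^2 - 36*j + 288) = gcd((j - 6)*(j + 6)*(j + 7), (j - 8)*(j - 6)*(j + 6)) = j^2 - 36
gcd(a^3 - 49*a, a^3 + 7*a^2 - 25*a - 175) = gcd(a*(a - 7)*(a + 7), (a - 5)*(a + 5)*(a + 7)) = a + 7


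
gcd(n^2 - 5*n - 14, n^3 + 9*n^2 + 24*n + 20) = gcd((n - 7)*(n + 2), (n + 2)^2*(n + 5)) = n + 2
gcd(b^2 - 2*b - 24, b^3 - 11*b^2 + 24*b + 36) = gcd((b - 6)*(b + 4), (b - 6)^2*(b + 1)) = b - 6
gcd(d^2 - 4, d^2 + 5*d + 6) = d + 2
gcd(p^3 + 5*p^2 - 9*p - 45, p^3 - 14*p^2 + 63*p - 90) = p - 3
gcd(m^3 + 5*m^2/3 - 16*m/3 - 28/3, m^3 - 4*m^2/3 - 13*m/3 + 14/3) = m^2 - m/3 - 14/3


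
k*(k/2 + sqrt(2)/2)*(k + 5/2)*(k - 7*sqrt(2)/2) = k^4/2 - 5*sqrt(2)*k^3/4 + 5*k^3/4 - 25*sqrt(2)*k^2/8 - 7*k^2/2 - 35*k/4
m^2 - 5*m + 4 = (m - 4)*(m - 1)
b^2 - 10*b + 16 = (b - 8)*(b - 2)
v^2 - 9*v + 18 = (v - 6)*(v - 3)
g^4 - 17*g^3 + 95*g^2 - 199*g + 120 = (g - 8)*(g - 5)*(g - 3)*(g - 1)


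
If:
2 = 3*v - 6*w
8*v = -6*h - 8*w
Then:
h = -4*w - 8/9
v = 2*w + 2/3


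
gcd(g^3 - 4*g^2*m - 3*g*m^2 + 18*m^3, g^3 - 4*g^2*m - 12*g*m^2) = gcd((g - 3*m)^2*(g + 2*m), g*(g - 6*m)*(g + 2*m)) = g + 2*m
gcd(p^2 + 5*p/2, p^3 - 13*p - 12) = 1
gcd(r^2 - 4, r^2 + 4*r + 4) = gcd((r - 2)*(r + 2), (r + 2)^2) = r + 2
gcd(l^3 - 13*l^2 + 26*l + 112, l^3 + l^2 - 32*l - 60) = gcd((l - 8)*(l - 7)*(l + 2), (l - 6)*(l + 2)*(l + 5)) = l + 2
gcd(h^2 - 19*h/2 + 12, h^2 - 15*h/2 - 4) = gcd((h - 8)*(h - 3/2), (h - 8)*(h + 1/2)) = h - 8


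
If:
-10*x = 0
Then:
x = 0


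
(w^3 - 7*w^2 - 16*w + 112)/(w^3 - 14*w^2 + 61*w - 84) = (w + 4)/(w - 3)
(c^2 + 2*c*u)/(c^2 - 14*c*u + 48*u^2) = c*(c + 2*u)/(c^2 - 14*c*u + 48*u^2)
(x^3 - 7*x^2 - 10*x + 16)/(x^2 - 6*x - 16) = x - 1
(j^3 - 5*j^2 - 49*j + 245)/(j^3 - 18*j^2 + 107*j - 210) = (j + 7)/(j - 6)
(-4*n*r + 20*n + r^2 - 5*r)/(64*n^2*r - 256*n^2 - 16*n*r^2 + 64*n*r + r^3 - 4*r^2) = (-4*n*r + 20*n + r^2 - 5*r)/(64*n^2*r - 256*n^2 - 16*n*r^2 + 64*n*r + r^3 - 4*r^2)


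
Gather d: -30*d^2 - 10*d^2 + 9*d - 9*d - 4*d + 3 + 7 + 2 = -40*d^2 - 4*d + 12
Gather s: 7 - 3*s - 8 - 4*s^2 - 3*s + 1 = -4*s^2 - 6*s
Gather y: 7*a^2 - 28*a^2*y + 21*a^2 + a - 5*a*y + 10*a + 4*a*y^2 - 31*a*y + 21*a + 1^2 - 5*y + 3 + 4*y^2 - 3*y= 28*a^2 + 32*a + y^2*(4*a + 4) + y*(-28*a^2 - 36*a - 8) + 4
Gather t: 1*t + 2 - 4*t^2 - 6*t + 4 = -4*t^2 - 5*t + 6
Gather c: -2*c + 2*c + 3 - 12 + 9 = 0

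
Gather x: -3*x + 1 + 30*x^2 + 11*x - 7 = 30*x^2 + 8*x - 6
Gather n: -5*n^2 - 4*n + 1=-5*n^2 - 4*n + 1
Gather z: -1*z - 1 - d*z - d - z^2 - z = -d - z^2 + z*(-d - 2) - 1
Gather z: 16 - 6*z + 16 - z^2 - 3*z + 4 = -z^2 - 9*z + 36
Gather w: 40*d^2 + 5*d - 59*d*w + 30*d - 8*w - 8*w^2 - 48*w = 40*d^2 + 35*d - 8*w^2 + w*(-59*d - 56)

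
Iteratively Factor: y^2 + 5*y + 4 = (y + 4)*(y + 1)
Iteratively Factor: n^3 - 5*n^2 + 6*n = (n - 3)*(n^2 - 2*n) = n*(n - 3)*(n - 2)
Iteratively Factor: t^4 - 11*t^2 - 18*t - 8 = (t - 4)*(t^3 + 4*t^2 + 5*t + 2) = (t - 4)*(t + 1)*(t^2 + 3*t + 2) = (t - 4)*(t + 1)*(t + 2)*(t + 1)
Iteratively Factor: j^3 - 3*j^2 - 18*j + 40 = (j - 5)*(j^2 + 2*j - 8) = (j - 5)*(j - 2)*(j + 4)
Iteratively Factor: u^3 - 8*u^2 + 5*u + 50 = (u - 5)*(u^2 - 3*u - 10) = (u - 5)^2*(u + 2)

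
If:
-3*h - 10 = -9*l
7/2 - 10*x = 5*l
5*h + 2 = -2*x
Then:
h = -143/420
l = 419/420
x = -25/168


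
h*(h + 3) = h^2 + 3*h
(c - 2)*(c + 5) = c^2 + 3*c - 10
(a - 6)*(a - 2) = a^2 - 8*a + 12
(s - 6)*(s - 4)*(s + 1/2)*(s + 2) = s^4 - 15*s^3/2 + 50*s + 24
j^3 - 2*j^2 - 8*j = j*(j - 4)*(j + 2)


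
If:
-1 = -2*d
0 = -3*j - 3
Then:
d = 1/2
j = -1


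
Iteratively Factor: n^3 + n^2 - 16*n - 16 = (n + 4)*(n^2 - 3*n - 4) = (n - 4)*(n + 4)*(n + 1)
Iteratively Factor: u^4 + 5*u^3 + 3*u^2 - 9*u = (u + 3)*(u^3 + 2*u^2 - 3*u) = (u - 1)*(u + 3)*(u^2 + 3*u) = (u - 1)*(u + 3)^2*(u)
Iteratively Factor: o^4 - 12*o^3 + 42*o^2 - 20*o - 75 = (o - 5)*(o^3 - 7*o^2 + 7*o + 15) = (o - 5)*(o - 3)*(o^2 - 4*o - 5) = (o - 5)^2*(o - 3)*(o + 1)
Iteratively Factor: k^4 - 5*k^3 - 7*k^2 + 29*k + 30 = (k - 5)*(k^3 - 7*k - 6) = (k - 5)*(k + 2)*(k^2 - 2*k - 3) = (k - 5)*(k - 3)*(k + 2)*(k + 1)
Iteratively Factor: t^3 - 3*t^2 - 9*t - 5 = (t + 1)*(t^2 - 4*t - 5) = (t + 1)^2*(t - 5)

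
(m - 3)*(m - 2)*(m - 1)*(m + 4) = m^4 - 2*m^3 - 13*m^2 + 38*m - 24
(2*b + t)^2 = 4*b^2 + 4*b*t + t^2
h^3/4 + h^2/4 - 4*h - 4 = (h/4 + 1)*(h - 4)*(h + 1)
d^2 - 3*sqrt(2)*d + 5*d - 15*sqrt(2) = (d + 5)*(d - 3*sqrt(2))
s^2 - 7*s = s*(s - 7)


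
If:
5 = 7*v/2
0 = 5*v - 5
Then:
No Solution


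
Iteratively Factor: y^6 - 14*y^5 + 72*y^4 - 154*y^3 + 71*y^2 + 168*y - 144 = (y + 1)*(y^5 - 15*y^4 + 87*y^3 - 241*y^2 + 312*y - 144) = (y - 4)*(y + 1)*(y^4 - 11*y^3 + 43*y^2 - 69*y + 36) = (y - 4)*(y - 3)*(y + 1)*(y^3 - 8*y^2 + 19*y - 12) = (y - 4)*(y - 3)*(y - 1)*(y + 1)*(y^2 - 7*y + 12) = (y - 4)*(y - 3)^2*(y - 1)*(y + 1)*(y - 4)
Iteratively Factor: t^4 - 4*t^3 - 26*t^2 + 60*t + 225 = (t + 3)*(t^3 - 7*t^2 - 5*t + 75) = (t - 5)*(t + 3)*(t^2 - 2*t - 15) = (t - 5)*(t + 3)^2*(t - 5)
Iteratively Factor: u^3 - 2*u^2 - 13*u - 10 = (u - 5)*(u^2 + 3*u + 2) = (u - 5)*(u + 2)*(u + 1)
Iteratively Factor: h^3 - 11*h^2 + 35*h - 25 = (h - 5)*(h^2 - 6*h + 5) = (h - 5)*(h - 1)*(h - 5)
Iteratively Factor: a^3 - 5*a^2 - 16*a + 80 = (a - 5)*(a^2 - 16) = (a - 5)*(a + 4)*(a - 4)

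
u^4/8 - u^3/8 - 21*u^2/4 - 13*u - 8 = (u/4 + 1/2)*(u/2 + 1/2)*(u - 8)*(u + 4)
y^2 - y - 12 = (y - 4)*(y + 3)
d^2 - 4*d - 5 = (d - 5)*(d + 1)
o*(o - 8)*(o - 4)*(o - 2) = o^4 - 14*o^3 + 56*o^2 - 64*o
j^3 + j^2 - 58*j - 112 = (j - 8)*(j + 2)*(j + 7)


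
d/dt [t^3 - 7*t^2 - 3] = t*(3*t - 14)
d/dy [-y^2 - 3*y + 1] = -2*y - 3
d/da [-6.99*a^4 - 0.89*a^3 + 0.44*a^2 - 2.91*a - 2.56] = -27.96*a^3 - 2.67*a^2 + 0.88*a - 2.91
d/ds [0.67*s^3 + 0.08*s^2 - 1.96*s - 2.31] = 2.01*s^2 + 0.16*s - 1.96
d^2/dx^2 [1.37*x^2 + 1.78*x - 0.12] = 2.74000000000000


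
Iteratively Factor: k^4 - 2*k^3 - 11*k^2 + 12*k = (k - 4)*(k^3 + 2*k^2 - 3*k) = (k - 4)*(k + 3)*(k^2 - k) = k*(k - 4)*(k + 3)*(k - 1)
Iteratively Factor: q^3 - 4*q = (q + 2)*(q^2 - 2*q) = q*(q + 2)*(q - 2)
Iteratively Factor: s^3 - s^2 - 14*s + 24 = (s - 2)*(s^2 + s - 12) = (s - 3)*(s - 2)*(s + 4)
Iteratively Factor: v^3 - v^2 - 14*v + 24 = (v - 2)*(v^2 + v - 12) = (v - 3)*(v - 2)*(v + 4)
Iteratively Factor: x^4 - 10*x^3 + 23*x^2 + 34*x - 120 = (x - 4)*(x^3 - 6*x^2 - x + 30) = (x - 4)*(x + 2)*(x^2 - 8*x + 15) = (x - 5)*(x - 4)*(x + 2)*(x - 3)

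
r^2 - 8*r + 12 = (r - 6)*(r - 2)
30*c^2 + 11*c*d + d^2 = (5*c + d)*(6*c + d)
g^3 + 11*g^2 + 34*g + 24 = (g + 1)*(g + 4)*(g + 6)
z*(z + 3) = z^2 + 3*z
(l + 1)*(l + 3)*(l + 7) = l^3 + 11*l^2 + 31*l + 21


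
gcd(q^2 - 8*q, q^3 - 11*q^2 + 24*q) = q^2 - 8*q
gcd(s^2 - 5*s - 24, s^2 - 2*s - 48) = s - 8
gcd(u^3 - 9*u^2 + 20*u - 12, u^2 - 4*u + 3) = u - 1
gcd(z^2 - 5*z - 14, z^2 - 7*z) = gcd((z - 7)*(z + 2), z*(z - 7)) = z - 7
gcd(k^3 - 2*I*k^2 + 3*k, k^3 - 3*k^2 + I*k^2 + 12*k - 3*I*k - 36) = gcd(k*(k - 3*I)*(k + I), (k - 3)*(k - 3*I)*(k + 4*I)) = k - 3*I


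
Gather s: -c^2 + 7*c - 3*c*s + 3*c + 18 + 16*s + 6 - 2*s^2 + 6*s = -c^2 + 10*c - 2*s^2 + s*(22 - 3*c) + 24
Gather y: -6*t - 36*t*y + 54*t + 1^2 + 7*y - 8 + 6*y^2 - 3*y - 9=48*t + 6*y^2 + y*(4 - 36*t) - 16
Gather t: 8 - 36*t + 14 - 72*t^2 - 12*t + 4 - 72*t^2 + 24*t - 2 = -144*t^2 - 24*t + 24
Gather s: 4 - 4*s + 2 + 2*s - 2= 4 - 2*s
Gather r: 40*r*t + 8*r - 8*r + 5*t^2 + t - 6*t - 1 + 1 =40*r*t + 5*t^2 - 5*t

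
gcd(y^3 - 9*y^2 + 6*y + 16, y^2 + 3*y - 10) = y - 2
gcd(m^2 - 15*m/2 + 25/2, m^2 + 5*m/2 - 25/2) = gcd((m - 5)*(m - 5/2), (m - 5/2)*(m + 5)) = m - 5/2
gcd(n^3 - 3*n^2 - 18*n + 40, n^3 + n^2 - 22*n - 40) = n^2 - n - 20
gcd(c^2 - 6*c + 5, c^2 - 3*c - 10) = c - 5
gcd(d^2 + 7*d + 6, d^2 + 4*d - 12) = d + 6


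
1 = 1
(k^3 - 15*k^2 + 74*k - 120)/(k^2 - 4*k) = k - 11 + 30/k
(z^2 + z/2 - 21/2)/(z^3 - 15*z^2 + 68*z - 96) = (z + 7/2)/(z^2 - 12*z + 32)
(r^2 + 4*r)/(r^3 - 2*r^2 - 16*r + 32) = r/(r^2 - 6*r + 8)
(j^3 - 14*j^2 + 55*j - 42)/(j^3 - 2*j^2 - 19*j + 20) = (j^2 - 13*j + 42)/(j^2 - j - 20)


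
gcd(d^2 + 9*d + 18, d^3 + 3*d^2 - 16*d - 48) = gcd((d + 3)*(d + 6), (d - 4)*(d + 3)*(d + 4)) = d + 3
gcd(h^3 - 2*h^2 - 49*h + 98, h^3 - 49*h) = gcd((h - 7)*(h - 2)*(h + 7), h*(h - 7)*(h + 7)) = h^2 - 49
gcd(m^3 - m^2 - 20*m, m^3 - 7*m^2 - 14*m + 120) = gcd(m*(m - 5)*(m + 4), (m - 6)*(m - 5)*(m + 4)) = m^2 - m - 20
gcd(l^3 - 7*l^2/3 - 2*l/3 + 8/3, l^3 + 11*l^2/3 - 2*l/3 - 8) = l - 4/3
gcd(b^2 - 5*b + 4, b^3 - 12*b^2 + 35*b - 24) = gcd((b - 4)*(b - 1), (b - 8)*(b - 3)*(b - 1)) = b - 1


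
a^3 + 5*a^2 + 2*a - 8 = (a - 1)*(a + 2)*(a + 4)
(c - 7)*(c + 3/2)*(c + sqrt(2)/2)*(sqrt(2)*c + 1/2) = sqrt(2)*c^4 - 11*sqrt(2)*c^3/2 + 3*c^3/2 - 41*sqrt(2)*c^2/4 - 33*c^2/4 - 63*c/4 - 11*sqrt(2)*c/8 - 21*sqrt(2)/8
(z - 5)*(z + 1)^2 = z^3 - 3*z^2 - 9*z - 5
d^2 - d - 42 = (d - 7)*(d + 6)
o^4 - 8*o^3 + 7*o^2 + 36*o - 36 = (o - 6)*(o - 3)*(o - 1)*(o + 2)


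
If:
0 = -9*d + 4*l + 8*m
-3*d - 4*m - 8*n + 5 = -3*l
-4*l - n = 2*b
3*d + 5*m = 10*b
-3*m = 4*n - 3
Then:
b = -503/498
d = -860/747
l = 17/249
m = -331/249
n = 145/83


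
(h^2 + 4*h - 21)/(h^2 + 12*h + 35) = (h - 3)/(h + 5)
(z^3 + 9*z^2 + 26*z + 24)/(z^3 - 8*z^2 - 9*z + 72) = (z^2 + 6*z + 8)/(z^2 - 11*z + 24)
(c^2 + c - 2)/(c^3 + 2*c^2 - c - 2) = 1/(c + 1)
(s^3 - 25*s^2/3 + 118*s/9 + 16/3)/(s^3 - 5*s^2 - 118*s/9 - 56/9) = (-9*s^3 + 75*s^2 - 118*s - 48)/(-9*s^3 + 45*s^2 + 118*s + 56)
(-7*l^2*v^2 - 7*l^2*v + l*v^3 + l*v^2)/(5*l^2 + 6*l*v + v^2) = l*v*(-7*l*v - 7*l + v^2 + v)/(5*l^2 + 6*l*v + v^2)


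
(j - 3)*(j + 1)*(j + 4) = j^3 + 2*j^2 - 11*j - 12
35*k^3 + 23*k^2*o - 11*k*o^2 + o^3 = (-7*k + o)*(-5*k + o)*(k + o)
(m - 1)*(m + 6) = m^2 + 5*m - 6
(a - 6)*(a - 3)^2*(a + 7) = a^4 - 5*a^3 - 39*a^2 + 261*a - 378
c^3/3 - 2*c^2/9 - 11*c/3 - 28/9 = (c/3 + 1/3)*(c - 4)*(c + 7/3)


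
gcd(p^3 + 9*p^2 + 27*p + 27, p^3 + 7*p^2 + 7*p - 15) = p + 3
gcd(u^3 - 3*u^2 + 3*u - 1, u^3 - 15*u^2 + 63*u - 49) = u - 1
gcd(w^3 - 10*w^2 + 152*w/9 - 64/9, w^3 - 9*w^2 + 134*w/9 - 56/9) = w^2 - 2*w + 8/9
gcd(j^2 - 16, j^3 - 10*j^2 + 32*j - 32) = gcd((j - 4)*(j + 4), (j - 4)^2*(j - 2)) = j - 4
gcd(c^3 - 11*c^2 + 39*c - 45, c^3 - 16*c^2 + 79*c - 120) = c^2 - 8*c + 15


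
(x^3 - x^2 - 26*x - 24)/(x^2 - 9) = (x^3 - x^2 - 26*x - 24)/(x^2 - 9)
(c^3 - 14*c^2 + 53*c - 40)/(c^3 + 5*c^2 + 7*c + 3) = (c^3 - 14*c^2 + 53*c - 40)/(c^3 + 5*c^2 + 7*c + 3)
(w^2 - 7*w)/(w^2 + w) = (w - 7)/(w + 1)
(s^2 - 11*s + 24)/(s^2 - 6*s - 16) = (s - 3)/(s + 2)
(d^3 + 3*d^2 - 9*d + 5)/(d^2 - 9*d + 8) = (d^2 + 4*d - 5)/(d - 8)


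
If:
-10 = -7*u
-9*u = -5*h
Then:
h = 18/7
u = 10/7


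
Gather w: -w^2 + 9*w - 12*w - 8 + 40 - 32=-w^2 - 3*w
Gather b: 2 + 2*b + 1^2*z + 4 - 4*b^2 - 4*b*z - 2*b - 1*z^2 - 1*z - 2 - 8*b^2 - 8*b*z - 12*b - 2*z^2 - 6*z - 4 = -12*b^2 + b*(-12*z - 12) - 3*z^2 - 6*z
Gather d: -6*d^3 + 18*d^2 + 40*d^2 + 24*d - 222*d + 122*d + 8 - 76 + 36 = -6*d^3 + 58*d^2 - 76*d - 32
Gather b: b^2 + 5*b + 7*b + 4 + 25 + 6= b^2 + 12*b + 35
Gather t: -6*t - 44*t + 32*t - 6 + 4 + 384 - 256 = 126 - 18*t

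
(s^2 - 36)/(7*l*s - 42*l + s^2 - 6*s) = (s + 6)/(7*l + s)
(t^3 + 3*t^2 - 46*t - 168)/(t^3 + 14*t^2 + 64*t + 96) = (t - 7)/(t + 4)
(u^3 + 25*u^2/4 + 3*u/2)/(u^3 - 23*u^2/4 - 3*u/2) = (u + 6)/(u - 6)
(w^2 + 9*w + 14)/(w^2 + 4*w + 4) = (w + 7)/(w + 2)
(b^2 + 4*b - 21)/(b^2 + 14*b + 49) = (b - 3)/(b + 7)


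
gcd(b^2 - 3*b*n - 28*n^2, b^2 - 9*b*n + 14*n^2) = b - 7*n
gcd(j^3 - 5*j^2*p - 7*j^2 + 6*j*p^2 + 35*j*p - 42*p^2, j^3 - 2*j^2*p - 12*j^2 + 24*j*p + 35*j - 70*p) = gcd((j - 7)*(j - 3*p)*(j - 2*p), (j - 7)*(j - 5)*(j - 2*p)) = -j^2 + 2*j*p + 7*j - 14*p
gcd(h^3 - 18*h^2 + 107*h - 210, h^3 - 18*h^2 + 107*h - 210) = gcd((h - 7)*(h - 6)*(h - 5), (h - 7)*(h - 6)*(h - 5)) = h^3 - 18*h^2 + 107*h - 210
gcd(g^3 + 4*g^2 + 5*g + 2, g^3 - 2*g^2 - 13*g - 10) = g^2 + 3*g + 2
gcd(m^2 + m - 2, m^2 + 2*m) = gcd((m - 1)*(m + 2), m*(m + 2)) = m + 2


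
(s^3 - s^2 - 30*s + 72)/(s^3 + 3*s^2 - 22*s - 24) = (s - 3)/(s + 1)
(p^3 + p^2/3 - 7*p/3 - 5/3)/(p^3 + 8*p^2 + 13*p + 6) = (p - 5/3)/(p + 6)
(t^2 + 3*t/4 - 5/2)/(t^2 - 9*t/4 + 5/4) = (t + 2)/(t - 1)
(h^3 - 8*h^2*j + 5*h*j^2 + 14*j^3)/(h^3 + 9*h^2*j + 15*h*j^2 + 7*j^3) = (h^2 - 9*h*j + 14*j^2)/(h^2 + 8*h*j + 7*j^2)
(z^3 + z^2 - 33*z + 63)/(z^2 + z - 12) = (z^2 + 4*z - 21)/(z + 4)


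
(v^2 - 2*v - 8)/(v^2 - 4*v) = (v + 2)/v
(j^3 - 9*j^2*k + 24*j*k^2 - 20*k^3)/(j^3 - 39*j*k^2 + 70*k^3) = (j - 2*k)/(j + 7*k)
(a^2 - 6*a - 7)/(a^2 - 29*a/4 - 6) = 4*(-a^2 + 6*a + 7)/(-4*a^2 + 29*a + 24)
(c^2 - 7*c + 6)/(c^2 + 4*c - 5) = (c - 6)/(c + 5)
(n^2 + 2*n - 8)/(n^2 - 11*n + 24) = (n^2 + 2*n - 8)/(n^2 - 11*n + 24)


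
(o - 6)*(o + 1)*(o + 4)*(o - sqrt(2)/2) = o^4 - o^3 - sqrt(2)*o^3/2 - 26*o^2 + sqrt(2)*o^2/2 - 24*o + 13*sqrt(2)*o + 12*sqrt(2)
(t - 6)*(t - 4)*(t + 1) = t^3 - 9*t^2 + 14*t + 24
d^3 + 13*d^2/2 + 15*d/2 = d*(d + 3/2)*(d + 5)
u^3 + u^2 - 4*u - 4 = (u - 2)*(u + 1)*(u + 2)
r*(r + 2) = r^2 + 2*r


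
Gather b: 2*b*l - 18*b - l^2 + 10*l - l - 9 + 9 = b*(2*l - 18) - l^2 + 9*l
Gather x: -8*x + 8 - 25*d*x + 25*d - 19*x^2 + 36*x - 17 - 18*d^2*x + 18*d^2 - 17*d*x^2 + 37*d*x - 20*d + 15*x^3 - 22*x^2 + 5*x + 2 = 18*d^2 + 5*d + 15*x^3 + x^2*(-17*d - 41) + x*(-18*d^2 + 12*d + 33) - 7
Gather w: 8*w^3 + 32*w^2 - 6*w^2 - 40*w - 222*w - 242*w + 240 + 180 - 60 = 8*w^3 + 26*w^2 - 504*w + 360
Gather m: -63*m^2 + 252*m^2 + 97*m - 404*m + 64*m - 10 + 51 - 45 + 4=189*m^2 - 243*m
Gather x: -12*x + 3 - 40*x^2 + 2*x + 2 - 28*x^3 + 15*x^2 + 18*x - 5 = -28*x^3 - 25*x^2 + 8*x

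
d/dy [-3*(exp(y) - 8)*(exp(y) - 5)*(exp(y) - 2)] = 9*(-exp(2*y) + 10*exp(y) - 22)*exp(y)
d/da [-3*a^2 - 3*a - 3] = -6*a - 3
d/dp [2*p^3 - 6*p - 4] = 6*p^2 - 6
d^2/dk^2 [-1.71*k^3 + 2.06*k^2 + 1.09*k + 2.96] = 4.12 - 10.26*k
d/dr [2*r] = 2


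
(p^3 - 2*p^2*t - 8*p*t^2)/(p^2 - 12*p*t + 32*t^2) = p*(p + 2*t)/(p - 8*t)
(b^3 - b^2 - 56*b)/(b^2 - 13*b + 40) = b*(b + 7)/(b - 5)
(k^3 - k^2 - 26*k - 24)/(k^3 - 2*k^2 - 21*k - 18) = (k + 4)/(k + 3)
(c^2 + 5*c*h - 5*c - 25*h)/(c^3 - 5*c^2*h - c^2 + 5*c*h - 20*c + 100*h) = (c + 5*h)/(c^2 - 5*c*h + 4*c - 20*h)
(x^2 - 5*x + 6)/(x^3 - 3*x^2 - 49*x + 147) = (x - 2)/(x^2 - 49)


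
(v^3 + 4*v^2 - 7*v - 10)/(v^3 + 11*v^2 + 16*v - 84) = (v^2 + 6*v + 5)/(v^2 + 13*v + 42)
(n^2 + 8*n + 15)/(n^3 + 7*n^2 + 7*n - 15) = 1/(n - 1)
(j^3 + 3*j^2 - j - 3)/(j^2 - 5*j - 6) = (j^2 + 2*j - 3)/(j - 6)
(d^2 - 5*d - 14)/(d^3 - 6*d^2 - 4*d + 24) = (d - 7)/(d^2 - 8*d + 12)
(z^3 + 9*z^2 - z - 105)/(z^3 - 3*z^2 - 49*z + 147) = (z + 5)/(z - 7)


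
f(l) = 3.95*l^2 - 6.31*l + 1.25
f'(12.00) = 88.49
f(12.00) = 494.33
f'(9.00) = 64.79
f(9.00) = 264.41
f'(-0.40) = -9.47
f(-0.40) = 4.41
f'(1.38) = 4.59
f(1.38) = 0.06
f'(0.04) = -5.99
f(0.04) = 1.00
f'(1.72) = 7.28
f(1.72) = 2.08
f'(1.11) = 2.46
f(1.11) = -0.89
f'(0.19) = -4.81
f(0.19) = 0.19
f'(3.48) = 21.18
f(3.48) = 27.13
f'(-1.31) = -16.66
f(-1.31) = 16.29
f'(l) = 7.9*l - 6.31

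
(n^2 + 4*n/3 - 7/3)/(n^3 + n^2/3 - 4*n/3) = (3*n + 7)/(n*(3*n + 4))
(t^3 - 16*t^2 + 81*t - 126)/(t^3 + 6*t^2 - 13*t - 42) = (t^2 - 13*t + 42)/(t^2 + 9*t + 14)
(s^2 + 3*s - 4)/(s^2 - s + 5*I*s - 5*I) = (s + 4)/(s + 5*I)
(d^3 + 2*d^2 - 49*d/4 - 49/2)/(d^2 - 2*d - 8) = (d^2 - 49/4)/(d - 4)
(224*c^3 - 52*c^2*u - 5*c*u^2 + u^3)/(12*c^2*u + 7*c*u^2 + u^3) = (224*c^3 - 52*c^2*u - 5*c*u^2 + u^3)/(u*(12*c^2 + 7*c*u + u^2))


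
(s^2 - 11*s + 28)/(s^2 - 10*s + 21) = (s - 4)/(s - 3)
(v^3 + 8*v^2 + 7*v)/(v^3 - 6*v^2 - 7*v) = (v + 7)/(v - 7)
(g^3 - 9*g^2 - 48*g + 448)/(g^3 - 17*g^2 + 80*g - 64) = (g + 7)/(g - 1)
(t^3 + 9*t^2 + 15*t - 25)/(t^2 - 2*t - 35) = (t^2 + 4*t - 5)/(t - 7)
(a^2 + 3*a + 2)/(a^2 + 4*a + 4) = (a + 1)/(a + 2)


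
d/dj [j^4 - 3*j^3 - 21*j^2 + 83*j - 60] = 4*j^3 - 9*j^2 - 42*j + 83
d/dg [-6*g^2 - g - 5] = -12*g - 1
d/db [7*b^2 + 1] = 14*b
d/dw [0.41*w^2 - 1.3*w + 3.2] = 0.82*w - 1.3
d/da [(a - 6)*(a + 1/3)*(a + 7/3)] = 3*a^2 - 20*a/3 - 137/9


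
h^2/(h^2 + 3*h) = h/(h + 3)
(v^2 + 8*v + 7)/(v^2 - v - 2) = (v + 7)/(v - 2)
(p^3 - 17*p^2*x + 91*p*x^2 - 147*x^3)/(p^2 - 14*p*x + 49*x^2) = p - 3*x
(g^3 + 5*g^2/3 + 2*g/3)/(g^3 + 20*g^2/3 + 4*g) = (g + 1)/(g + 6)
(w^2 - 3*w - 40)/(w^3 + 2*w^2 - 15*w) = (w - 8)/(w*(w - 3))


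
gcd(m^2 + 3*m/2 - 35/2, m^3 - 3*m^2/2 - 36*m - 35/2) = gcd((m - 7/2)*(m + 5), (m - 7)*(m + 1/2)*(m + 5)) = m + 5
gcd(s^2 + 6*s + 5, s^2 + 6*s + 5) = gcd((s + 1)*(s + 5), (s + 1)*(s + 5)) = s^2 + 6*s + 5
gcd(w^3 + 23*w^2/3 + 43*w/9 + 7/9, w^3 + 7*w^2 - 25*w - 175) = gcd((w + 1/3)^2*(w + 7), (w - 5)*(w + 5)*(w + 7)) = w + 7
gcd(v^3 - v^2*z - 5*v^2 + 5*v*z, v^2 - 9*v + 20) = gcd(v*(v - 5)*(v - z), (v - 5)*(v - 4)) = v - 5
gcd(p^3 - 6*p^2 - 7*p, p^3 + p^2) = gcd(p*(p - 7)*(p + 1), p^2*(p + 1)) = p^2 + p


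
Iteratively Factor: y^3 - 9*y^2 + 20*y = (y - 5)*(y^2 - 4*y) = y*(y - 5)*(y - 4)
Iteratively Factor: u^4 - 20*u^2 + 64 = (u - 2)*(u^3 + 2*u^2 - 16*u - 32) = (u - 4)*(u - 2)*(u^2 + 6*u + 8) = (u - 4)*(u - 2)*(u + 2)*(u + 4)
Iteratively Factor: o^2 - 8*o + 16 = (o - 4)*(o - 4)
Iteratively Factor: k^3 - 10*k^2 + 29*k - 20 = (k - 1)*(k^2 - 9*k + 20) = (k - 4)*(k - 1)*(k - 5)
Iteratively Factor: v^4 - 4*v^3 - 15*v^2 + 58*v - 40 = (v - 5)*(v^3 + v^2 - 10*v + 8) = (v - 5)*(v - 1)*(v^2 + 2*v - 8) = (v - 5)*(v - 2)*(v - 1)*(v + 4)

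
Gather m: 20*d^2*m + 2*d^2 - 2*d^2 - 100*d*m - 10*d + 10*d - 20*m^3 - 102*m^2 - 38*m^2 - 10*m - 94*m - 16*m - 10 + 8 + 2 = -20*m^3 - 140*m^2 + m*(20*d^2 - 100*d - 120)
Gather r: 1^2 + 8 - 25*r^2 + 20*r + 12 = -25*r^2 + 20*r + 21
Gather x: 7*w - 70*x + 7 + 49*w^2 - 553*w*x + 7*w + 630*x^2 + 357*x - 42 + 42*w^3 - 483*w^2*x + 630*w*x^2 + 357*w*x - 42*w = 42*w^3 + 49*w^2 - 28*w + x^2*(630*w + 630) + x*(-483*w^2 - 196*w + 287) - 35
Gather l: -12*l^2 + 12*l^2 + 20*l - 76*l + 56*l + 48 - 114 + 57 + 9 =0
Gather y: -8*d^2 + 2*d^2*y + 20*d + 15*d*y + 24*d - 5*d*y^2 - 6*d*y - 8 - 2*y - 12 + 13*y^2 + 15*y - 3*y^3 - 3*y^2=-8*d^2 + 44*d - 3*y^3 + y^2*(10 - 5*d) + y*(2*d^2 + 9*d + 13) - 20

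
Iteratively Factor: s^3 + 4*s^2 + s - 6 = (s + 3)*(s^2 + s - 2) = (s + 2)*(s + 3)*(s - 1)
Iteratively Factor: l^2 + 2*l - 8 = (l - 2)*(l + 4)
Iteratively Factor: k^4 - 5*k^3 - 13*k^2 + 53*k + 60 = (k + 1)*(k^3 - 6*k^2 - 7*k + 60) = (k - 5)*(k + 1)*(k^2 - k - 12) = (k - 5)*(k + 1)*(k + 3)*(k - 4)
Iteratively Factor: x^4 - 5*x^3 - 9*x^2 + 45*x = (x - 3)*(x^3 - 2*x^2 - 15*x) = (x - 3)*(x + 3)*(x^2 - 5*x) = (x - 5)*(x - 3)*(x + 3)*(x)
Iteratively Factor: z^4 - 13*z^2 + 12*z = (z - 3)*(z^3 + 3*z^2 - 4*z) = (z - 3)*(z + 4)*(z^2 - z) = (z - 3)*(z - 1)*(z + 4)*(z)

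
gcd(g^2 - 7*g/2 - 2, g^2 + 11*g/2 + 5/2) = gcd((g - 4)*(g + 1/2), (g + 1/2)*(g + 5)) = g + 1/2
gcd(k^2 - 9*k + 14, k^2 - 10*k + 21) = k - 7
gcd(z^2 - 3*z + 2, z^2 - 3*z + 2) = z^2 - 3*z + 2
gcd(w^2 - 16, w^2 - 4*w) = w - 4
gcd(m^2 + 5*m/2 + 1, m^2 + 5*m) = 1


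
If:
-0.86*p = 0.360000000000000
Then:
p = -0.42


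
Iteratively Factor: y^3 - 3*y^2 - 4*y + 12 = (y - 3)*(y^2 - 4) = (y - 3)*(y + 2)*(y - 2)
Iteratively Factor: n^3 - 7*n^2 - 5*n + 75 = (n + 3)*(n^2 - 10*n + 25) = (n - 5)*(n + 3)*(n - 5)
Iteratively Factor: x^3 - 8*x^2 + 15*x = (x - 3)*(x^2 - 5*x) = x*(x - 3)*(x - 5)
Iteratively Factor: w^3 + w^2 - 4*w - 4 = (w + 1)*(w^2 - 4) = (w + 1)*(w + 2)*(w - 2)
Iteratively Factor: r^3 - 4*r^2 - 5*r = (r + 1)*(r^2 - 5*r) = (r - 5)*(r + 1)*(r)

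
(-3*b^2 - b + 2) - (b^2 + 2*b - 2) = -4*b^2 - 3*b + 4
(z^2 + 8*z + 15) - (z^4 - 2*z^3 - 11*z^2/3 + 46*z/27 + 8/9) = -z^4 + 2*z^3 + 14*z^2/3 + 170*z/27 + 127/9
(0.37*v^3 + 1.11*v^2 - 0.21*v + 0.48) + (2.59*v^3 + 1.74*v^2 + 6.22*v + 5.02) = 2.96*v^3 + 2.85*v^2 + 6.01*v + 5.5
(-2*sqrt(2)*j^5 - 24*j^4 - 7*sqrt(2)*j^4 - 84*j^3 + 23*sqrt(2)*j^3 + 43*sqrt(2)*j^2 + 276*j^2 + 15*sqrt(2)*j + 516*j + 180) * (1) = -2*sqrt(2)*j^5 - 24*j^4 - 7*sqrt(2)*j^4 - 84*j^3 + 23*sqrt(2)*j^3 + 43*sqrt(2)*j^2 + 276*j^2 + 15*sqrt(2)*j + 516*j + 180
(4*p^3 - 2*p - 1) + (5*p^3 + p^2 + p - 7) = 9*p^3 + p^2 - p - 8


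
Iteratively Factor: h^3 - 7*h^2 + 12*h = (h - 4)*(h^2 - 3*h) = h*(h - 4)*(h - 3)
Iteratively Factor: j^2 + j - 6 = (j + 3)*(j - 2)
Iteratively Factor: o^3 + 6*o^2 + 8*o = (o + 4)*(o^2 + 2*o) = (o + 2)*(o + 4)*(o)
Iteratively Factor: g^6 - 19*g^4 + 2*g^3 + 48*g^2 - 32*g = (g - 1)*(g^5 + g^4 - 18*g^3 - 16*g^2 + 32*g) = (g - 4)*(g - 1)*(g^4 + 5*g^3 + 2*g^2 - 8*g) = (g - 4)*(g - 1)*(g + 4)*(g^3 + g^2 - 2*g) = g*(g - 4)*(g - 1)*(g + 4)*(g^2 + g - 2) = g*(g - 4)*(g - 1)*(g + 2)*(g + 4)*(g - 1)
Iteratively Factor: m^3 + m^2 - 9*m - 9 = (m + 1)*(m^2 - 9) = (m + 1)*(m + 3)*(m - 3)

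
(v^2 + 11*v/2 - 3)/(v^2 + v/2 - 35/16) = 8*(2*v^2 + 11*v - 6)/(16*v^2 + 8*v - 35)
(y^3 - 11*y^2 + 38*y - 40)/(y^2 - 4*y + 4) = (y^2 - 9*y + 20)/(y - 2)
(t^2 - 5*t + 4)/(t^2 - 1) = (t - 4)/(t + 1)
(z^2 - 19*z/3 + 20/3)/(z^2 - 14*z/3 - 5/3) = (3*z - 4)/(3*z + 1)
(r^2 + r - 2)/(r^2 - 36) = (r^2 + r - 2)/(r^2 - 36)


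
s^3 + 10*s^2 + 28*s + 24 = (s + 2)^2*(s + 6)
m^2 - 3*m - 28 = (m - 7)*(m + 4)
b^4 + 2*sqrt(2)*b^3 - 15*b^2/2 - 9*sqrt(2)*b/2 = b*(b - 3*sqrt(2)/2)*(b + sqrt(2)/2)*(b + 3*sqrt(2))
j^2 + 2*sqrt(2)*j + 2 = (j + sqrt(2))^2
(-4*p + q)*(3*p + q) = -12*p^2 - p*q + q^2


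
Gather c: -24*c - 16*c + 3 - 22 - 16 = -40*c - 35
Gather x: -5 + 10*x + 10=10*x + 5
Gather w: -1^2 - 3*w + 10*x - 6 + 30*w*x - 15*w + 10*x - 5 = w*(30*x - 18) + 20*x - 12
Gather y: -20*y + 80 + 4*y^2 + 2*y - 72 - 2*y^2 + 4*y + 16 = 2*y^2 - 14*y + 24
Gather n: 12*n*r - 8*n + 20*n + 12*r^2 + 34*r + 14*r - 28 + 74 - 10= n*(12*r + 12) + 12*r^2 + 48*r + 36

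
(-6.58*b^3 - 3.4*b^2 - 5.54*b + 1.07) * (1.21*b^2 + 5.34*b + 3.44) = -7.9618*b^5 - 39.2512*b^4 - 47.4946*b^3 - 39.9849*b^2 - 13.3438*b + 3.6808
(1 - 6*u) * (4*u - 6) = -24*u^2 + 40*u - 6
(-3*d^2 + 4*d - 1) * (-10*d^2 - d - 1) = 30*d^4 - 37*d^3 + 9*d^2 - 3*d + 1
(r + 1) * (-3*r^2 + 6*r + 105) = -3*r^3 + 3*r^2 + 111*r + 105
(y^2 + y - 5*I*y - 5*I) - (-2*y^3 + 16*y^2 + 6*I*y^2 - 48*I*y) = 2*y^3 - 15*y^2 - 6*I*y^2 + y + 43*I*y - 5*I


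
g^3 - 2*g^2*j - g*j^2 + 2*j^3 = (g - 2*j)*(g - j)*(g + j)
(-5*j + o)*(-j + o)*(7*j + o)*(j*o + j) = 35*j^4*o + 35*j^4 - 37*j^3*o^2 - 37*j^3*o + j^2*o^3 + j^2*o^2 + j*o^4 + j*o^3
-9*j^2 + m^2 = (-3*j + m)*(3*j + m)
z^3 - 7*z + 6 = (z - 2)*(z - 1)*(z + 3)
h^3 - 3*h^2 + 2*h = h*(h - 2)*(h - 1)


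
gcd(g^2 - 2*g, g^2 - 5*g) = g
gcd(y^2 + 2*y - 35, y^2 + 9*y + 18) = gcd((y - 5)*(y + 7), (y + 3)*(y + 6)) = 1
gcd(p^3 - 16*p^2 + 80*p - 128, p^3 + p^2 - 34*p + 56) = p - 4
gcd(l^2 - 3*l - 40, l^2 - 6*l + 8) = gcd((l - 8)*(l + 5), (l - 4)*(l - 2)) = 1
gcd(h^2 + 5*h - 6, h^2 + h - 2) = h - 1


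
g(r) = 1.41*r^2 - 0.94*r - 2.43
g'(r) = 2.82*r - 0.94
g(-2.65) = 9.96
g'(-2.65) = -8.41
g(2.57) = 4.47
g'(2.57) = 6.31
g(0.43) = -2.57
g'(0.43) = 0.27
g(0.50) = -2.55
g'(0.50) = 0.47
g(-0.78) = -0.84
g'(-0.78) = -3.14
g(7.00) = 60.08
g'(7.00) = 18.80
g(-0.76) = -0.90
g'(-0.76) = -3.08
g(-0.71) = -1.05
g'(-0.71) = -2.94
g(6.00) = 42.69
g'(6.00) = 15.98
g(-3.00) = 13.08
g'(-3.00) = -9.40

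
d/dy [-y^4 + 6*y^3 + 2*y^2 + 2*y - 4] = -4*y^3 + 18*y^2 + 4*y + 2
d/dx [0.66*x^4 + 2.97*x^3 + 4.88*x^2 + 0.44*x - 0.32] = 2.64*x^3 + 8.91*x^2 + 9.76*x + 0.44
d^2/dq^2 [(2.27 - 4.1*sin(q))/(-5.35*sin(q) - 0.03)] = 0.00653038301512682*(65.631125*sin(q)^2 - 0.368025*sin(q) - 131.26225)/(1.0*sin(q) + 0.00560747663551402)^3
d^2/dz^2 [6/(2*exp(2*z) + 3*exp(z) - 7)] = 6*(2*(4*exp(z) + 3)^2*exp(z) - (8*exp(z) + 3)*(2*exp(2*z) + 3*exp(z) - 7))*exp(z)/(2*exp(2*z) + 3*exp(z) - 7)^3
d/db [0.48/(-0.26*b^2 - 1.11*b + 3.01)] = (0.2496*b + 0.5328)/(0.26*b^2 + 1.11*b - 3.01)^2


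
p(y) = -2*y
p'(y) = -2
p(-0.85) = 1.70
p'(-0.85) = -2.00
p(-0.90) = 1.80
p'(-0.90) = -2.00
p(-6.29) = 12.58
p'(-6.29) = -2.00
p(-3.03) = 6.06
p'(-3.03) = -2.00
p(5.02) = -10.04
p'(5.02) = -2.00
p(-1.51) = 3.02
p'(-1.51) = -2.00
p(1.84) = -3.68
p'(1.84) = -2.00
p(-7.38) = 14.76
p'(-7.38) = -2.00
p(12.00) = -24.00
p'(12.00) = -2.00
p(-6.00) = 12.00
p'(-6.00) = -2.00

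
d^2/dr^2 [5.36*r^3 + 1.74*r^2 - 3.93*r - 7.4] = 32.16*r + 3.48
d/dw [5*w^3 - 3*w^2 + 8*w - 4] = 15*w^2 - 6*w + 8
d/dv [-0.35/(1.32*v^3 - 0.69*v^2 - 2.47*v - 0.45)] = (1.386*v^2 - 0.483*v - 0.8645)/(-1.32*v^3 + 0.69*v^2 + 2.47*v + 0.45)^2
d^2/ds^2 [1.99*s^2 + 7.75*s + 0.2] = 3.98000000000000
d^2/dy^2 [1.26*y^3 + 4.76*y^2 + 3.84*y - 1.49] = 7.56*y + 9.52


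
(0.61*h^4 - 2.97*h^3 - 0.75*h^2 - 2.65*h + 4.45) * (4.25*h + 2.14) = 2.5925*h^5 - 11.3171*h^4 - 9.5433*h^3 - 12.8675*h^2 + 13.2415*h + 9.523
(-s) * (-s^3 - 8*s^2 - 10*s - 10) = s^4 + 8*s^3 + 10*s^2 + 10*s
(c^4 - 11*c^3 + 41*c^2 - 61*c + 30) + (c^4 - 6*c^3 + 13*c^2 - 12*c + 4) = 2*c^4 - 17*c^3 + 54*c^2 - 73*c + 34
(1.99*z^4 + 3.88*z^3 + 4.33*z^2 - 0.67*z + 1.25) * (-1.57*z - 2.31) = -3.1243*z^5 - 10.6885*z^4 - 15.7609*z^3 - 8.9504*z^2 - 0.4148*z - 2.8875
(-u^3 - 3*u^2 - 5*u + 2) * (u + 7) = -u^4 - 10*u^3 - 26*u^2 - 33*u + 14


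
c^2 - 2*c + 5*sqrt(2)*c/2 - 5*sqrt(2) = (c - 2)*(c + 5*sqrt(2)/2)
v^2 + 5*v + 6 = (v + 2)*(v + 3)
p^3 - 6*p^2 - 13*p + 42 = (p - 7)*(p - 2)*(p + 3)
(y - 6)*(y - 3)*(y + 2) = y^3 - 7*y^2 + 36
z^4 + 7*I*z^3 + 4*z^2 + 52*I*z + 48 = (z - 2*I)*(z - I)*(z + 4*I)*(z + 6*I)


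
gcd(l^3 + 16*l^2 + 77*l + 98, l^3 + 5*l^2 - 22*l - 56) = l^2 + 9*l + 14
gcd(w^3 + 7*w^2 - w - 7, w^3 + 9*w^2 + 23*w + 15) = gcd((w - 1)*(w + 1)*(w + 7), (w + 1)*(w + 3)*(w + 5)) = w + 1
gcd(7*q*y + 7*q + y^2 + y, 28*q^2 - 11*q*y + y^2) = 1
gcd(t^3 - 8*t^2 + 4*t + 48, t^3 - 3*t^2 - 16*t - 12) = t^2 - 4*t - 12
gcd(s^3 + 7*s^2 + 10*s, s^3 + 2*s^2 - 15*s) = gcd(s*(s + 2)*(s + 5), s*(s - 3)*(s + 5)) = s^2 + 5*s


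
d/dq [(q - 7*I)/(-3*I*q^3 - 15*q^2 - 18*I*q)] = 2*(-I*q^3 - 13*q^2 + 35*I*q - 21)/(3*q^2*(q^4 - 10*I*q^3 - 13*q^2 - 60*I*q + 36))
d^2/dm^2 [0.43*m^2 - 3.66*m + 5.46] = 0.860000000000000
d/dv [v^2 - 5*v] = 2*v - 5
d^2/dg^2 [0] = 0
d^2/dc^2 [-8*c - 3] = 0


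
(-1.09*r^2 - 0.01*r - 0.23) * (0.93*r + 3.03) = -1.0137*r^3 - 3.312*r^2 - 0.2442*r - 0.6969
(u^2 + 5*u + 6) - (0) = u^2 + 5*u + 6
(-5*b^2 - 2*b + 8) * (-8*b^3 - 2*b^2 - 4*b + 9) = 40*b^5 + 26*b^4 - 40*b^3 - 53*b^2 - 50*b + 72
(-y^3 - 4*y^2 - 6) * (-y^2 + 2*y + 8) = y^5 + 2*y^4 - 16*y^3 - 26*y^2 - 12*y - 48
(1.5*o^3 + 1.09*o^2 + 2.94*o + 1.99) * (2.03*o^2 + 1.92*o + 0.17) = 3.045*o^5 + 5.0927*o^4 + 8.316*o^3 + 9.8698*o^2 + 4.3206*o + 0.3383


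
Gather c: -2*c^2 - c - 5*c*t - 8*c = -2*c^2 + c*(-5*t - 9)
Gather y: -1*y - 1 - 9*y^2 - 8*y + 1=-9*y^2 - 9*y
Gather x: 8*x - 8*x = 0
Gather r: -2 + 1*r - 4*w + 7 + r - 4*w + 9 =2*r - 8*w + 14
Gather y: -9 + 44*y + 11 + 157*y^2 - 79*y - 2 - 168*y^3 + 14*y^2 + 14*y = -168*y^3 + 171*y^2 - 21*y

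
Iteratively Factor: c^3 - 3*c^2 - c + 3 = (c - 1)*(c^2 - 2*c - 3) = (c - 3)*(c - 1)*(c + 1)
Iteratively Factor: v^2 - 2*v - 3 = (v - 3)*(v + 1)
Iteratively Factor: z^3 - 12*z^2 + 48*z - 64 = (z - 4)*(z^2 - 8*z + 16) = (z - 4)^2*(z - 4)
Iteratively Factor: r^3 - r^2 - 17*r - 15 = (r - 5)*(r^2 + 4*r + 3) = (r - 5)*(r + 1)*(r + 3)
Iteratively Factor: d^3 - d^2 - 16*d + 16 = (d - 1)*(d^2 - 16) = (d - 4)*(d - 1)*(d + 4)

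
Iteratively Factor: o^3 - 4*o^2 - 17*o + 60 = (o - 3)*(o^2 - o - 20) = (o - 5)*(o - 3)*(o + 4)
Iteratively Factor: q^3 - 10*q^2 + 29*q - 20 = (q - 4)*(q^2 - 6*q + 5) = (q - 5)*(q - 4)*(q - 1)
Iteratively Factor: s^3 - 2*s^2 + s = (s - 1)*(s^2 - s) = (s - 1)^2*(s)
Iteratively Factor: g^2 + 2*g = (g + 2)*(g)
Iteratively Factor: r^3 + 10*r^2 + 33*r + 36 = (r + 3)*(r^2 + 7*r + 12) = (r + 3)^2*(r + 4)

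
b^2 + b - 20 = (b - 4)*(b + 5)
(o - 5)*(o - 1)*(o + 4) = o^3 - 2*o^2 - 19*o + 20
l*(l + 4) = l^2 + 4*l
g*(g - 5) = g^2 - 5*g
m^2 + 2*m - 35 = (m - 5)*(m + 7)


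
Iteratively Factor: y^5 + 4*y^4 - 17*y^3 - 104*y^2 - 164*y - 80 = (y + 2)*(y^4 + 2*y^3 - 21*y^2 - 62*y - 40) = (y + 1)*(y + 2)*(y^3 + y^2 - 22*y - 40) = (y + 1)*(y + 2)^2*(y^2 - y - 20) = (y + 1)*(y + 2)^2*(y + 4)*(y - 5)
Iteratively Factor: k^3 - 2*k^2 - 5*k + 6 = (k - 1)*(k^2 - k - 6) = (k - 1)*(k + 2)*(k - 3)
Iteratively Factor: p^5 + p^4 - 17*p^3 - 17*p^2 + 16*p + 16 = (p + 4)*(p^4 - 3*p^3 - 5*p^2 + 3*p + 4) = (p - 4)*(p + 4)*(p^3 + p^2 - p - 1) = (p - 4)*(p + 1)*(p + 4)*(p^2 - 1) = (p - 4)*(p - 1)*(p + 1)*(p + 4)*(p + 1)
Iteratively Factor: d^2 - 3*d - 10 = (d - 5)*(d + 2)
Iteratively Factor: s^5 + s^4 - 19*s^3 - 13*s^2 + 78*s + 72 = (s - 3)*(s^4 + 4*s^3 - 7*s^2 - 34*s - 24) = (s - 3)*(s + 2)*(s^3 + 2*s^2 - 11*s - 12) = (s - 3)^2*(s + 2)*(s^2 + 5*s + 4) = (s - 3)^2*(s + 2)*(s + 4)*(s + 1)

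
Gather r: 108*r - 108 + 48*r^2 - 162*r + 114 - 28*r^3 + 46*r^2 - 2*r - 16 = -28*r^3 + 94*r^2 - 56*r - 10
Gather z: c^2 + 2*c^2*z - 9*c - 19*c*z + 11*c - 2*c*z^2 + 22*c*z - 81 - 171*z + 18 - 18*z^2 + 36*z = c^2 + 2*c + z^2*(-2*c - 18) + z*(2*c^2 + 3*c - 135) - 63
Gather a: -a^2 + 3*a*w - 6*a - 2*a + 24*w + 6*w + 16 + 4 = -a^2 + a*(3*w - 8) + 30*w + 20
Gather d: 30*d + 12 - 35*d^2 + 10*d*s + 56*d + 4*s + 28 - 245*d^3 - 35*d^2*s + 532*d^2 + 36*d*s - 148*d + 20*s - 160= -245*d^3 + d^2*(497 - 35*s) + d*(46*s - 62) + 24*s - 120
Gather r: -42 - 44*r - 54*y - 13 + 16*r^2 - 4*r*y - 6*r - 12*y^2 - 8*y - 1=16*r^2 + r*(-4*y - 50) - 12*y^2 - 62*y - 56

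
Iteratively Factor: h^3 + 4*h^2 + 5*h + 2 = (h + 1)*(h^2 + 3*h + 2) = (h + 1)^2*(h + 2)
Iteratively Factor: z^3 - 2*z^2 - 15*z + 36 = (z + 4)*(z^2 - 6*z + 9) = (z - 3)*(z + 4)*(z - 3)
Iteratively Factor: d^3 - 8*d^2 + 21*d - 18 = (d - 3)*(d^2 - 5*d + 6) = (d - 3)*(d - 2)*(d - 3)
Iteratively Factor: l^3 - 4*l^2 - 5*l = (l)*(l^2 - 4*l - 5) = l*(l + 1)*(l - 5)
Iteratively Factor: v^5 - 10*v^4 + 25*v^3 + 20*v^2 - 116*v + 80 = (v - 1)*(v^4 - 9*v^3 + 16*v^2 + 36*v - 80) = (v - 4)*(v - 1)*(v^3 - 5*v^2 - 4*v + 20) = (v - 4)*(v - 1)*(v + 2)*(v^2 - 7*v + 10) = (v - 5)*(v - 4)*(v - 1)*(v + 2)*(v - 2)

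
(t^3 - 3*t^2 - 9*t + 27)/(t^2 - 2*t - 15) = (t^2 - 6*t + 9)/(t - 5)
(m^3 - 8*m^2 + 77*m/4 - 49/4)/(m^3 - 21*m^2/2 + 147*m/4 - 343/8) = 2*(m - 1)/(2*m - 7)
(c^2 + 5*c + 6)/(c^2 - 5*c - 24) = (c + 2)/(c - 8)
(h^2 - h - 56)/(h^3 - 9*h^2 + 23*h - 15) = (h^2 - h - 56)/(h^3 - 9*h^2 + 23*h - 15)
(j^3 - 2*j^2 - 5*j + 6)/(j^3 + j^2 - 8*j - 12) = (j - 1)/(j + 2)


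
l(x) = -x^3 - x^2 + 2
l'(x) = -3*x^2 - 2*x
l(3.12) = -38.11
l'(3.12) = -35.44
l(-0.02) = 2.00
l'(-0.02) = 0.04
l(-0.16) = 1.98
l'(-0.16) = 0.24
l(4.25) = -92.83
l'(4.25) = -62.69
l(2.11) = -11.85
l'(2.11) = -17.58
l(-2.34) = 9.34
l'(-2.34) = -11.75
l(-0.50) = 1.88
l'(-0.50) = 0.25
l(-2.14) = 7.22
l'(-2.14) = -9.46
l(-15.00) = 3152.00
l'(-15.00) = -645.00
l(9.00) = -808.00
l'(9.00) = -261.00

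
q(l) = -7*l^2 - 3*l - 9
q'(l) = -14*l - 3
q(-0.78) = -10.92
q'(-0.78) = 7.92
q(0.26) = -10.25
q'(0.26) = -6.64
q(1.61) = -31.97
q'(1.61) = -25.54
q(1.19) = -22.48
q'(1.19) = -19.66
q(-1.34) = -17.55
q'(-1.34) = 15.76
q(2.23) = -50.50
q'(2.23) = -34.22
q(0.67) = -14.15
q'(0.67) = -12.38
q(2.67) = -66.91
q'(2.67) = -40.38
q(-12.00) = -981.00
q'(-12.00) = 165.00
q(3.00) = -81.00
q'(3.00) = -45.00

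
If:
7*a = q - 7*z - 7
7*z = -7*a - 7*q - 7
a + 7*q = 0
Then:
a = 0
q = 0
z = -1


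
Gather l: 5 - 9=-4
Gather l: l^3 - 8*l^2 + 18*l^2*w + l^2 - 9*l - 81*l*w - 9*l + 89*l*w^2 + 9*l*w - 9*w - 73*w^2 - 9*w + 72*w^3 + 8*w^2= l^3 + l^2*(18*w - 7) + l*(89*w^2 - 72*w - 18) + 72*w^3 - 65*w^2 - 18*w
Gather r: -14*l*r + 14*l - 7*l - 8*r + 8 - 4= 7*l + r*(-14*l - 8) + 4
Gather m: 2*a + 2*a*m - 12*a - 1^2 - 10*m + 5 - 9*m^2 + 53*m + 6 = -10*a - 9*m^2 + m*(2*a + 43) + 10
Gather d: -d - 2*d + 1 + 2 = 3 - 3*d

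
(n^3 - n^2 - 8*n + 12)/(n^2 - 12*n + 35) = (n^3 - n^2 - 8*n + 12)/(n^2 - 12*n + 35)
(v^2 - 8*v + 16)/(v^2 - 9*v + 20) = (v - 4)/(v - 5)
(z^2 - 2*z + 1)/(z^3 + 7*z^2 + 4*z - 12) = (z - 1)/(z^2 + 8*z + 12)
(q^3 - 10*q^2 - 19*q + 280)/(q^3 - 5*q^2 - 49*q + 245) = (q^2 - 3*q - 40)/(q^2 + 2*q - 35)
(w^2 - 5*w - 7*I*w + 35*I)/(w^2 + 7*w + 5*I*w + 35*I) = (w^2 - w*(5 + 7*I) + 35*I)/(w^2 + w*(7 + 5*I) + 35*I)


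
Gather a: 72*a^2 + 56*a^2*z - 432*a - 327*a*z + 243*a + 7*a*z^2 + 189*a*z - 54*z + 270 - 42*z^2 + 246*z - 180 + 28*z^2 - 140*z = a^2*(56*z + 72) + a*(7*z^2 - 138*z - 189) - 14*z^2 + 52*z + 90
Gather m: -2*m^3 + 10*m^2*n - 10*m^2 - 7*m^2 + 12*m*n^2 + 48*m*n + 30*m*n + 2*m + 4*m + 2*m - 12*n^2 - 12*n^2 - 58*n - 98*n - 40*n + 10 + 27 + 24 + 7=-2*m^3 + m^2*(10*n - 17) + m*(12*n^2 + 78*n + 8) - 24*n^2 - 196*n + 68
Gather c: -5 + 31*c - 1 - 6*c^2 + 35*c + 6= -6*c^2 + 66*c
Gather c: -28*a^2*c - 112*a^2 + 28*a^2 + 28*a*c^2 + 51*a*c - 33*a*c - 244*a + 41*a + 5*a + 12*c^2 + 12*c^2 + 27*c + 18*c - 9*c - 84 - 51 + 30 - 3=-84*a^2 - 198*a + c^2*(28*a + 24) + c*(-28*a^2 + 18*a + 36) - 108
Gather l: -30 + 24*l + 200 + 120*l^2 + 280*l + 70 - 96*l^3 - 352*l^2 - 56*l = -96*l^3 - 232*l^2 + 248*l + 240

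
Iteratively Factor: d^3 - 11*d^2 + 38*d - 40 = (d - 5)*(d^2 - 6*d + 8) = (d - 5)*(d - 2)*(d - 4)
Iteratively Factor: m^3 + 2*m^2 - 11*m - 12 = (m + 4)*(m^2 - 2*m - 3) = (m - 3)*(m + 4)*(m + 1)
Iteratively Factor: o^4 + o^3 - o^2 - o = (o - 1)*(o^3 + 2*o^2 + o) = (o - 1)*(o + 1)*(o^2 + o) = o*(o - 1)*(o + 1)*(o + 1)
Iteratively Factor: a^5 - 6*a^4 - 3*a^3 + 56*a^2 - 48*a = (a - 1)*(a^4 - 5*a^3 - 8*a^2 + 48*a) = (a - 1)*(a + 3)*(a^3 - 8*a^2 + 16*a) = (a - 4)*(a - 1)*(a + 3)*(a^2 - 4*a) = (a - 4)^2*(a - 1)*(a + 3)*(a)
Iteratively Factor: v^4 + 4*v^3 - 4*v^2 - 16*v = (v - 2)*(v^3 + 6*v^2 + 8*v) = (v - 2)*(v + 4)*(v^2 + 2*v) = (v - 2)*(v + 2)*(v + 4)*(v)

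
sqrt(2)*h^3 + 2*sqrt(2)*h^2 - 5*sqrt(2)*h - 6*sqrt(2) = (h - 2)*(h + 3)*(sqrt(2)*h + sqrt(2))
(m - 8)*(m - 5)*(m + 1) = m^3 - 12*m^2 + 27*m + 40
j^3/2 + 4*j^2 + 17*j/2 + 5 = (j/2 + 1)*(j + 1)*(j + 5)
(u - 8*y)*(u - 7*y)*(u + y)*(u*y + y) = u^4*y - 14*u^3*y^2 + u^3*y + 41*u^2*y^3 - 14*u^2*y^2 + 56*u*y^4 + 41*u*y^3 + 56*y^4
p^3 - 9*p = p*(p - 3)*(p + 3)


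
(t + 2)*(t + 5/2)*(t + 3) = t^3 + 15*t^2/2 + 37*t/2 + 15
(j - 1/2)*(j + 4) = j^2 + 7*j/2 - 2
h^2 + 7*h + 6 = (h + 1)*(h + 6)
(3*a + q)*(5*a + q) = 15*a^2 + 8*a*q + q^2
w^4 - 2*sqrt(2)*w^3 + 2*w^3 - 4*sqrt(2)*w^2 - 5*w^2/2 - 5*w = w*(w + 2)*(w - 5*sqrt(2)/2)*(w + sqrt(2)/2)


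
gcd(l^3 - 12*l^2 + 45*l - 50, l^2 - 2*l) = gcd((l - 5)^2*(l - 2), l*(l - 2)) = l - 2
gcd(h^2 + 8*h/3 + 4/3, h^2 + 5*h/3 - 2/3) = h + 2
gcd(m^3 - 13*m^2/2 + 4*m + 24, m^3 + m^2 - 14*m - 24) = m - 4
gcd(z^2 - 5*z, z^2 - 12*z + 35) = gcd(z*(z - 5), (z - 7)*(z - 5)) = z - 5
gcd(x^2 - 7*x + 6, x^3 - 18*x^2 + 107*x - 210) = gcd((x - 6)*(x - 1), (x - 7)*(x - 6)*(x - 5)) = x - 6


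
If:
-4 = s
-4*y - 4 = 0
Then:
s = -4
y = -1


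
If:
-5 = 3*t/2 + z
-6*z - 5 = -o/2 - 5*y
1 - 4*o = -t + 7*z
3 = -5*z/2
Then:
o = 103/60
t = -38/15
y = -367/600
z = -6/5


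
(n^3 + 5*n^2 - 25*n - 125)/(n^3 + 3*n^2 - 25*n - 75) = (n + 5)/(n + 3)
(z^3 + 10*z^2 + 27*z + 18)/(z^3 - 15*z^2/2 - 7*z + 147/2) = 2*(z^2 + 7*z + 6)/(2*z^2 - 21*z + 49)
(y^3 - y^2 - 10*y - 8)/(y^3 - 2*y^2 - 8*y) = (y + 1)/y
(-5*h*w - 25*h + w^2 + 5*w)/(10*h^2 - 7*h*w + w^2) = (w + 5)/(-2*h + w)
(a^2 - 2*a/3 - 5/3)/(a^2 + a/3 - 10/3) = (a + 1)/(a + 2)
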